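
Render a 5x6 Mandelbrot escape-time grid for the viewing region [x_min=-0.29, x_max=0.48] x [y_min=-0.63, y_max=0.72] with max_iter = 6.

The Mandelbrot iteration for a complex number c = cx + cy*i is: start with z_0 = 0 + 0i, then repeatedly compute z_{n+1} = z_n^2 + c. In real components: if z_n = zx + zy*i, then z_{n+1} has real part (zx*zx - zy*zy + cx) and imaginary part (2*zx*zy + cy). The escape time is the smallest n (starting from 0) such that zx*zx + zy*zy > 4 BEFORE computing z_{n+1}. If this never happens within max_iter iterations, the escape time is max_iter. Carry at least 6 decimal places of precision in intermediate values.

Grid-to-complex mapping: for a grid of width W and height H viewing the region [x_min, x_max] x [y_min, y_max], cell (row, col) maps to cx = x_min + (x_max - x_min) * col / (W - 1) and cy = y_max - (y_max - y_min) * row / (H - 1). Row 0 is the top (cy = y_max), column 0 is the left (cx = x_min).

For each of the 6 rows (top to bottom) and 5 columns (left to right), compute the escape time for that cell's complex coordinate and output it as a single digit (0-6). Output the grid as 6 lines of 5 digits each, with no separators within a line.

Answer: 66664
66665
66665
66665
66666
66664

Derivation:
(row=0, col=0): c = -0.2900 + 0.7200i → escape time 6
(row=0, col=1): c = -0.0975 + 0.7200i → escape time 6
(row=0, col=2): c = 0.0950 + 0.7200i → escape time 6
(row=0, col=3): c = 0.2875 + 0.7200i → escape time 6
(row=0, col=4): c = 0.4800 + 0.7200i → escape time 4
(row=1, col=0): c = -0.2900 + 0.4500i → escape time 6
(row=1, col=1): c = -0.0975 + 0.4500i → escape time 6
(row=1, col=2): c = 0.0950 + 0.4500i → escape time 6
(row=1, col=3): c = 0.2875 + 0.4500i → escape time 6
(row=1, col=4): c = 0.4800 + 0.4500i → escape time 5
(row=2, col=0): c = -0.2900 + 0.1800i → escape time 6
(row=2, col=1): c = -0.0975 + 0.1800i → escape time 6
(row=2, col=2): c = 0.0950 + 0.1800i → escape time 6
(row=2, col=3): c = 0.2875 + 0.1800i → escape time 6
(row=2, col=4): c = 0.4800 + 0.1800i → escape time 5
(row=3, col=0): c = -0.2900 + -0.0900i → escape time 6
(row=3, col=1): c = -0.0975 + -0.0900i → escape time 6
(row=3, col=2): c = 0.0950 + -0.0900i → escape time 6
(row=3, col=3): c = 0.2875 + -0.0900i → escape time 6
(row=3, col=4): c = 0.4800 + -0.0900i → escape time 5
(row=4, col=0): c = -0.2900 + -0.3600i → escape time 6
(row=4, col=1): c = -0.0975 + -0.3600i → escape time 6
(row=4, col=2): c = 0.0950 + -0.3600i → escape time 6
(row=4, col=3): c = 0.2875 + -0.3600i → escape time 6
(row=4, col=4): c = 0.4800 + -0.3600i → escape time 6
(row=5, col=0): c = -0.2900 + -0.6300i → escape time 6
(row=5, col=1): c = -0.0975 + -0.6300i → escape time 6
(row=5, col=2): c = 0.0950 + -0.6300i → escape time 6
(row=5, col=3): c = 0.2875 + -0.6300i → escape time 6
(row=5, col=4): c = 0.4800 + -0.6300i → escape time 4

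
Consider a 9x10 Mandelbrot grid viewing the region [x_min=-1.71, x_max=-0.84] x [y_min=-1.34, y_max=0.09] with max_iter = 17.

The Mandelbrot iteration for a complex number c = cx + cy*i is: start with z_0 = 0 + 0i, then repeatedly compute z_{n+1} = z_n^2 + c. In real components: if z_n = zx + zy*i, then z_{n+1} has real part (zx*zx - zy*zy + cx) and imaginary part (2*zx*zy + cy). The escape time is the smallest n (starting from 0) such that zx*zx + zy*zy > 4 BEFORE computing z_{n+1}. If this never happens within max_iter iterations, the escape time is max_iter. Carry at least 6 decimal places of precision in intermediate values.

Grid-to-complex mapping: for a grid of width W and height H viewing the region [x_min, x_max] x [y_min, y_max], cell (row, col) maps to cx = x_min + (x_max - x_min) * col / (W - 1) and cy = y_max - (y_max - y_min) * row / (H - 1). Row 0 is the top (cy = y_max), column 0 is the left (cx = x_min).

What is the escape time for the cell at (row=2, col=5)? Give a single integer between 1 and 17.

z_0 = 0 + 0i, c = -1.1663 + -0.2278i
Iter 1: z = -1.1663 + -0.2278i, |z|^2 = 1.4120
Iter 2: z = 0.1420 + 0.3035i, |z|^2 = 0.1123
Iter 3: z = -1.2382 + -0.1416i, |z|^2 = 1.5532
Iter 4: z = 0.3469 + 0.1228i, |z|^2 = 0.1354
Iter 5: z = -1.0610 + -0.1426i, |z|^2 = 1.1461
Iter 6: z = -0.0608 + 0.0748i, |z|^2 = 0.0093
Iter 7: z = -1.1681 + -0.2369i, |z|^2 = 1.4207
Iter 8: z = 0.1422 + 0.3256i, |z|^2 = 0.1262
Iter 9: z = -1.2521 + -0.1352i, |z|^2 = 1.5859
Iter 10: z = 0.3831 + 0.1107i, |z|^2 = 0.1590
Iter 11: z = -1.0317 + -0.1430i, |z|^2 = 1.0849
Iter 12: z = -0.1222 + 0.0672i, |z|^2 = 0.0195
Iter 13: z = -1.1558 + -0.2442i, |z|^2 = 1.3956
Iter 14: z = 0.1100 + 0.3367i, |z|^2 = 0.1255
Iter 15: z = -1.2675 + -0.1537i, |z|^2 = 1.6303
Iter 16: z = 0.4168 + 0.1618i, |z|^2 = 0.1999

Answer: 17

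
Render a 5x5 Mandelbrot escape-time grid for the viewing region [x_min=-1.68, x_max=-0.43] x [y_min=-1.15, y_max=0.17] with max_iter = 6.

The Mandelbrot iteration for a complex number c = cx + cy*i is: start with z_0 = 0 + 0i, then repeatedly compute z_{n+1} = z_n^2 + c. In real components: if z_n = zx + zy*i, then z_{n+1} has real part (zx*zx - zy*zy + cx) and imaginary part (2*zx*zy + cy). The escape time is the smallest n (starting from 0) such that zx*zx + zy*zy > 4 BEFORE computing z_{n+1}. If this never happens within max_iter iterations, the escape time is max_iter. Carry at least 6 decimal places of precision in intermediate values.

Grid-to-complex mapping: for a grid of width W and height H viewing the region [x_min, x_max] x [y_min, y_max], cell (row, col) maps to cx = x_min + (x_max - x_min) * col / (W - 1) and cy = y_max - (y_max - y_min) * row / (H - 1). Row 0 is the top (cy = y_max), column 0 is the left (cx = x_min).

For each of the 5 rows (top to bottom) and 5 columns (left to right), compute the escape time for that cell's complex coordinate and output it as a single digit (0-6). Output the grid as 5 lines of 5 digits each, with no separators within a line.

(row=0, col=0): c = -1.6800 + 0.1700i → escape time 4
(row=0, col=1): c = -1.3675 + 0.1700i → escape time 6
(row=0, col=2): c = -1.0550 + 0.1700i → escape time 6
(row=0, col=3): c = -0.7425 + 0.1700i → escape time 6
(row=0, col=4): c = -0.4300 + 0.1700i → escape time 6
(row=1, col=0): c = -1.6800 + -0.1600i → escape time 4
(row=1, col=1): c = -1.3675 + -0.1600i → escape time 6
(row=1, col=2): c = -1.0550 + -0.1600i → escape time 6
(row=1, col=3): c = -0.7425 + -0.1600i → escape time 6
(row=1, col=4): c = -0.4300 + -0.1600i → escape time 6
(row=2, col=0): c = -1.6800 + -0.4900i → escape time 3
(row=2, col=1): c = -1.3675 + -0.4900i → escape time 3
(row=2, col=2): c = -1.0550 + -0.4900i → escape time 5
(row=2, col=3): c = -0.7425 + -0.4900i → escape time 6
(row=2, col=4): c = -0.4300 + -0.4900i → escape time 6
(row=3, col=0): c = -1.6800 + -0.8200i → escape time 3
(row=3, col=1): c = -1.3675 + -0.8200i → escape time 3
(row=3, col=2): c = -1.0550 + -0.8200i → escape time 3
(row=3, col=3): c = -0.7425 + -0.8200i → escape time 4
(row=3, col=4): c = -0.4300 + -0.8200i → escape time 6
(row=4, col=0): c = -1.6800 + -1.1500i → escape time 1
(row=4, col=1): c = -1.3675 + -1.1500i → escape time 2
(row=4, col=2): c = -1.0550 + -1.1500i → escape time 3
(row=4, col=3): c = -0.7425 + -1.1500i → escape time 3
(row=4, col=4): c = -0.4300 + -1.1500i → escape time 3

Answer: 46666
46666
33566
33346
12333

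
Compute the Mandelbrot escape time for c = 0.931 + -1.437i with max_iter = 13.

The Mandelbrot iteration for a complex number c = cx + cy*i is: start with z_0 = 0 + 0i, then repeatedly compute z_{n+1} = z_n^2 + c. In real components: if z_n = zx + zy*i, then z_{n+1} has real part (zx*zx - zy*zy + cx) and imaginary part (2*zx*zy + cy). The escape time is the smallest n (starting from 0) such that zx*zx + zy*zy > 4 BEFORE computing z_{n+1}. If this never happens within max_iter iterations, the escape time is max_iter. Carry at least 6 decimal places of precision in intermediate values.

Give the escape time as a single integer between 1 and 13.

Answer: 2

Derivation:
z_0 = 0 + 0i, c = 0.9310 + -1.4370i
Iter 1: z = 0.9310 + -1.4370i, |z|^2 = 2.9317
Iter 2: z = -0.2672 + -4.1127i, |z|^2 = 16.9857
Escaped at iteration 2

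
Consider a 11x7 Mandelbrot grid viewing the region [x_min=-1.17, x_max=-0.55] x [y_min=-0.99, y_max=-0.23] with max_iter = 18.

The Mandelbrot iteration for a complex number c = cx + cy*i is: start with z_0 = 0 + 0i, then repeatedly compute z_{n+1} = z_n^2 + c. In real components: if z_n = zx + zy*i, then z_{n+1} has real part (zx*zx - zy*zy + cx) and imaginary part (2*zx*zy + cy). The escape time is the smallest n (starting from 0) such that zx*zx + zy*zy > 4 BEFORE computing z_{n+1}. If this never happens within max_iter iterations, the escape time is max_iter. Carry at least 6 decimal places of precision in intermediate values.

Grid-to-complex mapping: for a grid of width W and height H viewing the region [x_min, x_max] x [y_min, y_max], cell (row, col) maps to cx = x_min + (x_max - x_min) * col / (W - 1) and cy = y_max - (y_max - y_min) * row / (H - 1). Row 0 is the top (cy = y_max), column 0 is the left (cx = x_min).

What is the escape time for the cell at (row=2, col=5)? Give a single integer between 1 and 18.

z_0 = 0 + 0i, c = -0.8600 + -0.4833i
Iter 1: z = -0.8600 + -0.4833i, |z|^2 = 0.9732
Iter 2: z = -0.3540 + 0.3480i, |z|^2 = 0.2464
Iter 3: z = -0.8558 + -0.7297i, |z|^2 = 1.2649
Iter 4: z = -0.6601 + 0.7656i, |z|^2 = 1.0220
Iter 5: z = -1.0104 + -1.4942i, |z|^2 = 3.2535
Iter 6: z = -2.0717 + 2.5362i, |z|^2 = 10.7238
Escaped at iteration 6

Answer: 6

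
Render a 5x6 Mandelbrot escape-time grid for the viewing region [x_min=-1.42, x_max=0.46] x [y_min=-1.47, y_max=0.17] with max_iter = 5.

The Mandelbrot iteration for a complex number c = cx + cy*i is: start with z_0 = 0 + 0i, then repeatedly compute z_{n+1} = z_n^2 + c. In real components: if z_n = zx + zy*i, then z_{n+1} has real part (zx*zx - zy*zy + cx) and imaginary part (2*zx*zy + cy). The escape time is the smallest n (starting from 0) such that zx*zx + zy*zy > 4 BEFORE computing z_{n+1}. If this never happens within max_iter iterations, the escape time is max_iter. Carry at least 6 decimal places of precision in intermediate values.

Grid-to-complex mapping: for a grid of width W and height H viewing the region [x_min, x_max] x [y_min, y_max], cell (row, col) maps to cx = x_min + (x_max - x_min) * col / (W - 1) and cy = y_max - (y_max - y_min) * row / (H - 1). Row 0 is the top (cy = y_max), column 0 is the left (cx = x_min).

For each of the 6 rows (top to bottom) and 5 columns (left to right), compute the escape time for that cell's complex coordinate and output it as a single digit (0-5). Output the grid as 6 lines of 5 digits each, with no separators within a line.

(row=0, col=0): c = -1.4200 + 0.1700i → escape time 5
(row=0, col=1): c = -0.9500 + 0.1700i → escape time 5
(row=0, col=2): c = -0.4800 + 0.1700i → escape time 5
(row=0, col=3): c = -0.0100 + 0.1700i → escape time 5
(row=0, col=4): c = 0.4600 + 0.1700i → escape time 5
(row=1, col=0): c = -1.4200 + -0.1580i → escape time 5
(row=1, col=1): c = -0.9500 + -0.1580i → escape time 5
(row=1, col=2): c = -0.4800 + -0.1580i → escape time 5
(row=1, col=3): c = -0.0100 + -0.1580i → escape time 5
(row=1, col=4): c = 0.4600 + -0.1580i → escape time 5
(row=2, col=0): c = -1.4200 + -0.4860i → escape time 3
(row=2, col=1): c = -0.9500 + -0.4860i → escape time 5
(row=2, col=2): c = -0.4800 + -0.4860i → escape time 5
(row=2, col=3): c = -0.0100 + -0.4860i → escape time 5
(row=2, col=4): c = 0.4600 + -0.4860i → escape time 5
(row=3, col=0): c = -1.4200 + -0.8140i → escape time 3
(row=3, col=1): c = -0.9500 + -0.8140i → escape time 3
(row=3, col=2): c = -0.4800 + -0.8140i → escape time 5
(row=3, col=3): c = -0.0100 + -0.8140i → escape time 5
(row=3, col=4): c = 0.4600 + -0.8140i → escape time 3
(row=4, col=0): c = -1.4200 + -1.1420i → escape time 2
(row=4, col=1): c = -0.9500 + -1.1420i → escape time 3
(row=4, col=2): c = -0.4800 + -1.1420i → escape time 3
(row=4, col=3): c = -0.0100 + -1.1420i → escape time 4
(row=4, col=4): c = 0.4600 + -1.1420i → escape time 2
(row=5, col=0): c = -1.4200 + -1.4700i → escape time 1
(row=5, col=1): c = -0.9500 + -1.4700i → escape time 2
(row=5, col=2): c = -0.4800 + -1.4700i → escape time 2
(row=5, col=3): c = -0.0100 + -1.4700i → escape time 2
(row=5, col=4): c = 0.4600 + -1.4700i → escape time 2

Answer: 55555
55555
35555
33553
23342
12222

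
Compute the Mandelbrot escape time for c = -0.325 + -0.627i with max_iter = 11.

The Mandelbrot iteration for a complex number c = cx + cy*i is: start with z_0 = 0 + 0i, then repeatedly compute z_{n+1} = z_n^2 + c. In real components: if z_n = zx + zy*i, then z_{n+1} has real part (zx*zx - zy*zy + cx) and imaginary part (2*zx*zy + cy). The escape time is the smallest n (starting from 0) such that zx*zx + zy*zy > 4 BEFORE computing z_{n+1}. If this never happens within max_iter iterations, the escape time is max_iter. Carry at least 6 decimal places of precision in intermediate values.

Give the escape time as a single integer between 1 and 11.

Answer: 11

Derivation:
z_0 = 0 + 0i, c = -0.3250 + -0.6270i
Iter 1: z = -0.3250 + -0.6270i, |z|^2 = 0.4988
Iter 2: z = -0.6125 + -0.2194i, |z|^2 = 0.4233
Iter 3: z = 0.0020 + -0.3582i, |z|^2 = 0.1283
Iter 4: z = -0.4533 + -0.6284i, |z|^2 = 0.6004
Iter 5: z = -0.5145 + -0.0573i, |z|^2 = 0.2680
Iter 6: z = -0.0636 + -0.5681i, |z|^2 = 0.3267
Iter 7: z = -0.6436 + -0.5547i, |z|^2 = 0.7220
Iter 8: z = -0.2184 + 0.0871i, |z|^2 = 0.0553
Iter 9: z = -0.2849 + -0.6651i, |z|^2 = 0.5234
Iter 10: z = -0.6862 + -0.2481i, |z|^2 = 0.5324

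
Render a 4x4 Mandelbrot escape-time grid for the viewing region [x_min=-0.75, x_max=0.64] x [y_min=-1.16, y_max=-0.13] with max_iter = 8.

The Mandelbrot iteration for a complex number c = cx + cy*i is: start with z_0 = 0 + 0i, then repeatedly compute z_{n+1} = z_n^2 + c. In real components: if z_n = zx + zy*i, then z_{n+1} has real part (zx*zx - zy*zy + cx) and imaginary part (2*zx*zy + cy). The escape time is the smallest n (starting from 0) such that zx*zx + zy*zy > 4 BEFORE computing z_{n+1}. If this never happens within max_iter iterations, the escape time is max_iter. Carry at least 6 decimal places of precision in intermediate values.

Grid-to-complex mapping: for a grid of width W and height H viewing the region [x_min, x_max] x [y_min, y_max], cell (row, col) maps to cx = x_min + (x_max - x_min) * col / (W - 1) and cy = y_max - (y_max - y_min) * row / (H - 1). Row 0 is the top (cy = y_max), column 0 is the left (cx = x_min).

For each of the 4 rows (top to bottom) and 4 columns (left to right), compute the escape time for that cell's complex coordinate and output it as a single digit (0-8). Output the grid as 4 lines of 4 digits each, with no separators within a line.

(row=0, col=0): c = -0.7500 + -0.1300i → escape time 8
(row=0, col=1): c = -0.2867 + -0.1300i → escape time 8
(row=0, col=2): c = 0.1767 + -0.1300i → escape time 8
(row=0, col=3): c = 0.6400 + -0.1300i → escape time 4
(row=1, col=0): c = -0.7500 + -0.4733i → escape time 7
(row=1, col=1): c = -0.2867 + -0.4733i → escape time 8
(row=1, col=2): c = 0.1767 + -0.4733i → escape time 8
(row=1, col=3): c = 0.6400 + -0.4733i → escape time 3
(row=2, col=0): c = -0.7500 + -0.8167i → escape time 4
(row=2, col=1): c = -0.2867 + -0.8167i → escape time 8
(row=2, col=2): c = 0.1767 + -0.8167i → escape time 5
(row=2, col=3): c = 0.6400 + -0.8167i → escape time 3
(row=3, col=0): c = -0.7500 + -1.1600i → escape time 3
(row=3, col=1): c = -0.2867 + -1.1600i → escape time 4
(row=3, col=2): c = 0.1767 + -1.1600i → escape time 3
(row=3, col=3): c = 0.6400 + -1.1600i → escape time 2

Answer: 8884
7883
4853
3432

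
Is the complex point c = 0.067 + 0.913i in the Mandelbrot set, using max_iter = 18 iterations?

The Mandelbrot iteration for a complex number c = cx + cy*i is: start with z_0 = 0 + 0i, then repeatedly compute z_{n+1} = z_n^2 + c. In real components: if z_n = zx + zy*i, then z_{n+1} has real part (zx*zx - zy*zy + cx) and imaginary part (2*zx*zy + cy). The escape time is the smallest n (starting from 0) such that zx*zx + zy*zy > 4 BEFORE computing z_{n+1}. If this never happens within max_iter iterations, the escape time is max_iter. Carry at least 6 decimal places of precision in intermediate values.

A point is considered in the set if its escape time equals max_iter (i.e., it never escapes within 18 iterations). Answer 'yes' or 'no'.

Answer: no

Derivation:
z_0 = 0 + 0i, c = 0.0670 + 0.9130i
Iter 1: z = 0.0670 + 0.9130i, |z|^2 = 0.8381
Iter 2: z = -0.7621 + 1.0353i, |z|^2 = 1.6527
Iter 3: z = -0.4242 + -0.6650i, |z|^2 = 0.6222
Iter 4: z = -0.1953 + 1.4772i, |z|^2 = 2.2202
Iter 5: z = -2.0769 + 0.3359i, |z|^2 = 4.4262
Escaped at iteration 5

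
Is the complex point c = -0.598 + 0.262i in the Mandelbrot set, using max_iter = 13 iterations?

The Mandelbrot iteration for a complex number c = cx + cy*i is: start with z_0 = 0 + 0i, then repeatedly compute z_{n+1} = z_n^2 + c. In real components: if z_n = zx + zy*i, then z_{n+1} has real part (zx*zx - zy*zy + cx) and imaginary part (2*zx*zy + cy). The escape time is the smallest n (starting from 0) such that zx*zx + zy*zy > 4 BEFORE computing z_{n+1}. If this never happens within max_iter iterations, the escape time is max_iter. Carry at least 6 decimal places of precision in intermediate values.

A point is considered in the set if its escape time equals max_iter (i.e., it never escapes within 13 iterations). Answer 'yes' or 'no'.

z_0 = 0 + 0i, c = -0.5980 + 0.2620i
Iter 1: z = -0.5980 + 0.2620i, |z|^2 = 0.4262
Iter 2: z = -0.3090 + -0.0514i, |z|^2 = 0.0981
Iter 3: z = -0.5051 + 0.2937i, |z|^2 = 0.3414
Iter 4: z = -0.4291 + -0.0348i, |z|^2 = 0.1854
Iter 5: z = -0.4151 + 0.2918i, |z|^2 = 0.2574
Iter 6: z = -0.5109 + 0.0197i, |z|^2 = 0.2614
Iter 7: z = -0.3374 + 0.2418i, |z|^2 = 0.1723
Iter 8: z = -0.5427 + 0.0988i, |z|^2 = 0.3042
Iter 9: z = -0.3133 + 0.1547i, |z|^2 = 0.1221
Iter 10: z = -0.5238 + 0.1650i, |z|^2 = 0.3016
Iter 11: z = -0.3509 + 0.0891i, |z|^2 = 0.1311
Iter 12: z = -0.4828 + 0.1995i, |z|^2 = 0.2729
Did not escape in 13 iterations → in set

Answer: yes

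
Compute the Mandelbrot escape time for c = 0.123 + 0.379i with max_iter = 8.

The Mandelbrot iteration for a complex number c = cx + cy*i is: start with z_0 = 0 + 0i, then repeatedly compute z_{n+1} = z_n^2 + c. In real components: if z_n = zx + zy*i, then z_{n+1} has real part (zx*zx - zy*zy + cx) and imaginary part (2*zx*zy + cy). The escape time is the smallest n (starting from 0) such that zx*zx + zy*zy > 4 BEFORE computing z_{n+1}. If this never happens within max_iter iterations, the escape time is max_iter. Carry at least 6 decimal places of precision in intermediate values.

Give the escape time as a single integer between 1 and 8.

z_0 = 0 + 0i, c = 0.1230 + 0.3790i
Iter 1: z = 0.1230 + 0.3790i, |z|^2 = 0.1588
Iter 2: z = -0.0055 + 0.4722i, |z|^2 = 0.2230
Iter 3: z = -0.1000 + 0.3738i, |z|^2 = 0.1497
Iter 4: z = -0.0067 + 0.3043i, |z|^2 = 0.0926
Iter 5: z = 0.0305 + 0.3749i, |z|^2 = 0.1415
Iter 6: z = -0.0166 + 0.4018i, |z|^2 = 0.1618
Iter 7: z = -0.0382 + 0.3656i, |z|^2 = 0.1352

Answer: 8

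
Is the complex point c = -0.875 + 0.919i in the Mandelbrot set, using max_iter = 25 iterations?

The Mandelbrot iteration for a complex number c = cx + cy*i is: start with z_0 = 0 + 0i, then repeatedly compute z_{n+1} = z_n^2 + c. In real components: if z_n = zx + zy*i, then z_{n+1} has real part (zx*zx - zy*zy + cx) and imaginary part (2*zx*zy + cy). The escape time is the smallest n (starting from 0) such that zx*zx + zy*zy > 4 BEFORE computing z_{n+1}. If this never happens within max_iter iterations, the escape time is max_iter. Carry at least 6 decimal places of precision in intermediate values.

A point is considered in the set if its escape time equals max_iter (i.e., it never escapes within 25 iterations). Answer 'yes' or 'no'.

z_0 = 0 + 0i, c = -0.8750 + 0.9190i
Iter 1: z = -0.8750 + 0.9190i, |z|^2 = 1.6102
Iter 2: z = -0.9539 + -0.6892i, |z|^2 = 1.3851
Iter 3: z = -0.4401 + 2.2340i, |z|^2 = 5.1844
Escaped at iteration 3

Answer: no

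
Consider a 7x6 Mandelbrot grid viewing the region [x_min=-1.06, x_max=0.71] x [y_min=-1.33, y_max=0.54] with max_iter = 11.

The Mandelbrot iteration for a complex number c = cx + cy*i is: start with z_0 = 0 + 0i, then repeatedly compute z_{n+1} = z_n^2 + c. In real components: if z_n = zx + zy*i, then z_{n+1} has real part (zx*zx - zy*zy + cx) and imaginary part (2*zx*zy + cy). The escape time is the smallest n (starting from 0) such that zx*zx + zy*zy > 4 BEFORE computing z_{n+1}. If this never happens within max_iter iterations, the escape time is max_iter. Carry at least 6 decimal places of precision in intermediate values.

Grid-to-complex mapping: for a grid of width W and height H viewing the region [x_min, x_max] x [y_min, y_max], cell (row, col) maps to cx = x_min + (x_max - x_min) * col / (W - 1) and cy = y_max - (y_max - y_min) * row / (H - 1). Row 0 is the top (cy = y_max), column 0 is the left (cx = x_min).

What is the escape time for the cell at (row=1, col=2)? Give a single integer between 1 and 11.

Answer: 11

Derivation:
z_0 = 0 + 0i, c = -0.4700 + 0.1660i
Iter 1: z = -0.4700 + 0.1660i, |z|^2 = 0.2485
Iter 2: z = -0.2767 + 0.0100i, |z|^2 = 0.0766
Iter 3: z = -0.3936 + 0.1605i, |z|^2 = 0.1806
Iter 4: z = -0.3409 + 0.0397i, |z|^2 = 0.1178
Iter 5: z = -0.3554 + 0.1390i, |z|^2 = 0.1456
Iter 6: z = -0.3630 + 0.0672i, |z|^2 = 0.1363
Iter 7: z = -0.3427 + 0.1172i, |z|^2 = 0.1312
Iter 8: z = -0.3663 + 0.0857i, |z|^2 = 0.1415
Iter 9: z = -0.3432 + 0.1032i, |z|^2 = 0.1284
Iter 10: z = -0.3629 + 0.0951i, |z|^2 = 0.1407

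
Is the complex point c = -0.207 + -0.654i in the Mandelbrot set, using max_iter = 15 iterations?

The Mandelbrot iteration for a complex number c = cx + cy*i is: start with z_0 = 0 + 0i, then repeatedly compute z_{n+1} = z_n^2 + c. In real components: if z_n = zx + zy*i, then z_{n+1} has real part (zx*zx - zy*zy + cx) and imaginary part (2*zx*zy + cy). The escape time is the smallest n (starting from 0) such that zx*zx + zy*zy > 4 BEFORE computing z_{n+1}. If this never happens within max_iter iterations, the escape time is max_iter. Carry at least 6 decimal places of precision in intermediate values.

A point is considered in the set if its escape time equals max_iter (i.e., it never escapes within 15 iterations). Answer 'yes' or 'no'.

Answer: yes

Derivation:
z_0 = 0 + 0i, c = -0.2070 + -0.6540i
Iter 1: z = -0.2070 + -0.6540i, |z|^2 = 0.4706
Iter 2: z = -0.5919 + -0.3832i, |z|^2 = 0.4972
Iter 3: z = -0.0036 + -0.2003i, |z|^2 = 0.0401
Iter 4: z = -0.2471 + -0.6526i, |z|^2 = 0.4869
Iter 5: z = -0.5718 + -0.3315i, |z|^2 = 0.4368
Iter 6: z = 0.0101 + -0.2749i, |z|^2 = 0.0757
Iter 7: z = -0.2825 + -0.6595i, |z|^2 = 0.5148
Iter 8: z = -0.5622 + -0.2814i, |z|^2 = 0.3952
Iter 9: z = 0.0299 + -0.3376i, |z|^2 = 0.1149
Iter 10: z = -0.3201 + -0.6742i, |z|^2 = 0.5570
Iter 11: z = -0.5590 + -0.2224i, |z|^2 = 0.3620
Iter 12: z = 0.0561 + -0.4054i, |z|^2 = 0.1675
Iter 13: z = -0.3682 + -0.6995i, |z|^2 = 0.6248
Iter 14: z = -0.5607 + -0.1390i, |z|^2 = 0.3337
Did not escape in 15 iterations → in set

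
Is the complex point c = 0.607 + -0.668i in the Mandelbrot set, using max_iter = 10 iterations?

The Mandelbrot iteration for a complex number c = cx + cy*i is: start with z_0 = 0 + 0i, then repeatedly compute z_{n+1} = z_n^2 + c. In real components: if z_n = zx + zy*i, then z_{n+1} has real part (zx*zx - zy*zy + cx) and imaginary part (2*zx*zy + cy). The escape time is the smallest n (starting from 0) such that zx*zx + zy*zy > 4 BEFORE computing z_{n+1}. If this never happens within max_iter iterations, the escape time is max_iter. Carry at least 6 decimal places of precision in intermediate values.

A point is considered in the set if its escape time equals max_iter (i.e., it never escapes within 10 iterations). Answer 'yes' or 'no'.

z_0 = 0 + 0i, c = 0.6070 + -0.6680i
Iter 1: z = 0.6070 + -0.6680i, |z|^2 = 0.8147
Iter 2: z = 0.5292 + -1.4790i, |z|^2 = 2.4674
Iter 3: z = -1.3002 + -2.2334i, |z|^2 = 6.6786
Escaped at iteration 3

Answer: no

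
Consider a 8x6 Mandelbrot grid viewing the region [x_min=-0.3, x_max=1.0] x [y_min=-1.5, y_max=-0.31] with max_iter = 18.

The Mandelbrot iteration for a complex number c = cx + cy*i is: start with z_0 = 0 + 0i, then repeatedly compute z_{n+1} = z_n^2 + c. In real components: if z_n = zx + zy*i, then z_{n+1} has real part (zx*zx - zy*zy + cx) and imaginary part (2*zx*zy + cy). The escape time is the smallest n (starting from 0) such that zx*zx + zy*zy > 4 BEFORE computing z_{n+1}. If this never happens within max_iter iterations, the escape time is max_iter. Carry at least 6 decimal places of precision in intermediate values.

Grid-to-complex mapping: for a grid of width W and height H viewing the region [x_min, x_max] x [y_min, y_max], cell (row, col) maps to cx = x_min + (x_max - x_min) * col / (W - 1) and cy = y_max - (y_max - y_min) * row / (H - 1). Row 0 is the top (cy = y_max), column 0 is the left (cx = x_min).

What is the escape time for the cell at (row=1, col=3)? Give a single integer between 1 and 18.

z_0 = 0 + 0i, c = 0.2571 + -0.5480i
Iter 1: z = 0.2571 + -0.5480i, |z|^2 = 0.3664
Iter 2: z = 0.0230 + -0.8298i, |z|^2 = 0.6891
Iter 3: z = -0.4309 + -0.5861i, |z|^2 = 0.5292
Iter 4: z = 0.0993 + -0.0428i, |z|^2 = 0.0117
Iter 5: z = 0.2652 + -0.5565i, |z|^2 = 0.3800
Iter 6: z = 0.0178 + -0.8431i, |z|^2 = 0.7112
Iter 7: z = -0.4534 + -0.5779i, |z|^2 = 0.5396
Iter 8: z = 0.1287 + -0.0239i, |z|^2 = 0.0171
Iter 9: z = 0.2731 + -0.5541i, |z|^2 = 0.3817
Iter 10: z = 0.0247 + -0.8507i, |z|^2 = 0.7243
Iter 11: z = -0.4660 + -0.5900i, |z|^2 = 0.5652
Iter 12: z = 0.1262 + 0.0018i, |z|^2 = 0.0159
Iter 13: z = 0.2731 + -0.5475i, |z|^2 = 0.3744
Iter 14: z = 0.0319 + -0.8470i, |z|^2 = 0.7185
Iter 15: z = -0.4593 + -0.6021i, |z|^2 = 0.5734
Iter 16: z = 0.1056 + 0.0051i, |z|^2 = 0.0112
Iter 17: z = 0.2683 + -0.5469i, |z|^2 = 0.3711

Answer: 18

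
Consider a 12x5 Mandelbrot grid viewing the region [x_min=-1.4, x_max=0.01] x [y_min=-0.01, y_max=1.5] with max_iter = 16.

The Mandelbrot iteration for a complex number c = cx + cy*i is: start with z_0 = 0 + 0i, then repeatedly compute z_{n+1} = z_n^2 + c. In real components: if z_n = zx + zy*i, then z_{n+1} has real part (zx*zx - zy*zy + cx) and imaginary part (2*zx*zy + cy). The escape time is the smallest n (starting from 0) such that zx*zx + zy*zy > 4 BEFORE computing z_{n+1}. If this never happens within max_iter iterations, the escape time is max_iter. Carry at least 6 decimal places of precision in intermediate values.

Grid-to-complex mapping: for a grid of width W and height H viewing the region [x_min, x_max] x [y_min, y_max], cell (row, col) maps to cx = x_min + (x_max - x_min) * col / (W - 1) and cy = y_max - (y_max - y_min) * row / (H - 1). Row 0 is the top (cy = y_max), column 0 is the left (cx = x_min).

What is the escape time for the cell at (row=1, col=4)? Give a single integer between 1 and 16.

Answer: 3

Derivation:
z_0 = 0 + 0i, c = -0.8873 + 1.1225i
Iter 1: z = -0.8873 + 1.1225i, |z|^2 = 2.0473
Iter 2: z = -1.3600 + -0.8694i, |z|^2 = 2.6056
Iter 3: z = 0.2065 + 3.4874i, |z|^2 = 12.2045
Escaped at iteration 3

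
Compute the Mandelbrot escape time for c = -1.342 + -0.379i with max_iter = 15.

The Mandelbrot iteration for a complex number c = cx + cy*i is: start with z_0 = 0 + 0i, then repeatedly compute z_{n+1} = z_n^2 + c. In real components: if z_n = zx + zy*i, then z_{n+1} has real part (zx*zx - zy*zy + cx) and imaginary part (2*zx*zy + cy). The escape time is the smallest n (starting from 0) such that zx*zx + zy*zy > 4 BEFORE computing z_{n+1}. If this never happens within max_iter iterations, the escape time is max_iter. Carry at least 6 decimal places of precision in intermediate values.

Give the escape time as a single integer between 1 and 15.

z_0 = 0 + 0i, c = -1.3420 + -0.3790i
Iter 1: z = -1.3420 + -0.3790i, |z|^2 = 1.9446
Iter 2: z = 0.3153 + 0.6382i, |z|^2 = 0.5068
Iter 3: z = -1.6499 + 0.0235i, |z|^2 = 2.7228
Iter 4: z = 1.3797 + -0.4565i, |z|^2 = 2.1119
Iter 5: z = 0.3531 + -1.6388i, |z|^2 = 2.8102
Iter 6: z = -3.9029 + -1.5362i, |z|^2 = 17.5928
Escaped at iteration 6

Answer: 6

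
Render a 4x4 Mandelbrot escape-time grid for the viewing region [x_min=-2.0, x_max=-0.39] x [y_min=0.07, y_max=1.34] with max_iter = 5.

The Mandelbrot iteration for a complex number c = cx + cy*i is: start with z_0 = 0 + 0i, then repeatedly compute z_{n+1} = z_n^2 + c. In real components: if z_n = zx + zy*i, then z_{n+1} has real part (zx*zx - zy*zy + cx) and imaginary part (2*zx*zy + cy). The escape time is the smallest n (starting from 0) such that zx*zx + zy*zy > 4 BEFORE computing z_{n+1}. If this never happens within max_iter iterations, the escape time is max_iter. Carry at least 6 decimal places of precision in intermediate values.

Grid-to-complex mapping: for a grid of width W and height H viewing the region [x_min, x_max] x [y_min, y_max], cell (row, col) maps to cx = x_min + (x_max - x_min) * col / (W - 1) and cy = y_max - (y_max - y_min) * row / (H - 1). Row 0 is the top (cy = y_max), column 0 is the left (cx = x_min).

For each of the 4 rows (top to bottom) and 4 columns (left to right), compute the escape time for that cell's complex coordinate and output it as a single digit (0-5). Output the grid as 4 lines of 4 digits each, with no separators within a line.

Answer: 1222
1335
1355
1555

Derivation:
(row=0, col=0): c = -2.0000 + 1.3400i → escape time 1
(row=0, col=1): c = -1.4633 + 1.3400i → escape time 2
(row=0, col=2): c = -0.9267 + 1.3400i → escape time 2
(row=0, col=3): c = -0.3900 + 1.3400i → escape time 2
(row=1, col=0): c = -2.0000 + 0.9167i → escape time 1
(row=1, col=1): c = -1.4633 + 0.9167i → escape time 3
(row=1, col=2): c = -0.9267 + 0.9167i → escape time 3
(row=1, col=3): c = -0.3900 + 0.9167i → escape time 5
(row=2, col=0): c = -2.0000 + 0.4933i → escape time 1
(row=2, col=1): c = -1.4633 + 0.4933i → escape time 3
(row=2, col=2): c = -0.9267 + 0.4933i → escape time 5
(row=2, col=3): c = -0.3900 + 0.4933i → escape time 5
(row=3, col=0): c = -2.0000 + 0.0700i → escape time 1
(row=3, col=1): c = -1.4633 + 0.0700i → escape time 5
(row=3, col=2): c = -0.9267 + 0.0700i → escape time 5
(row=3, col=3): c = -0.3900 + 0.0700i → escape time 5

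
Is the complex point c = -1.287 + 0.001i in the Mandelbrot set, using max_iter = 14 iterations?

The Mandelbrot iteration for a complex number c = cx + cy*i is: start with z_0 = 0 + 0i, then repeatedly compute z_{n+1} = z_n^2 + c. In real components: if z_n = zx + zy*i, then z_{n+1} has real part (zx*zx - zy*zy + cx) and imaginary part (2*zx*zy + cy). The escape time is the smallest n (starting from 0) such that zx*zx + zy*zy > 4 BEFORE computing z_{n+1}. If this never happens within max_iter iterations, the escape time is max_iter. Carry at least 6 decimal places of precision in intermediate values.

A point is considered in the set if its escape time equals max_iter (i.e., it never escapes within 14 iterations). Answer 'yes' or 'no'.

z_0 = 0 + 0i, c = -1.2870 + 0.0010i
Iter 1: z = -1.2870 + 0.0010i, |z|^2 = 1.6564
Iter 2: z = 0.3694 + -0.0016i, |z|^2 = 0.1364
Iter 3: z = -1.1506 + -0.0002i, |z|^2 = 1.3238
Iter 4: z = 0.0368 + 0.0014i, |z|^2 = 0.0014
Iter 5: z = -1.2856 + 0.0011i, |z|^2 = 1.6529
Iter 6: z = 0.3659 + -0.0018i, |z|^2 = 0.1339
Iter 7: z = -1.1531 + -0.0003i, |z|^2 = 1.3297
Iter 8: z = 0.0427 + 0.0018i, |z|^2 = 0.0018
Iter 9: z = -1.2852 + 0.0012i, |z|^2 = 1.6517
Iter 10: z = 0.3647 + -0.0020i, |z|^2 = 0.1330
Iter 11: z = -1.1540 + -0.0004i, |z|^2 = 1.3317
Iter 12: z = 0.0447 + 0.0020i, |z|^2 = 0.0020
Iter 13: z = -1.2850 + 0.0012i, |z|^2 = 1.6512
Did not escape in 14 iterations → in set

Answer: yes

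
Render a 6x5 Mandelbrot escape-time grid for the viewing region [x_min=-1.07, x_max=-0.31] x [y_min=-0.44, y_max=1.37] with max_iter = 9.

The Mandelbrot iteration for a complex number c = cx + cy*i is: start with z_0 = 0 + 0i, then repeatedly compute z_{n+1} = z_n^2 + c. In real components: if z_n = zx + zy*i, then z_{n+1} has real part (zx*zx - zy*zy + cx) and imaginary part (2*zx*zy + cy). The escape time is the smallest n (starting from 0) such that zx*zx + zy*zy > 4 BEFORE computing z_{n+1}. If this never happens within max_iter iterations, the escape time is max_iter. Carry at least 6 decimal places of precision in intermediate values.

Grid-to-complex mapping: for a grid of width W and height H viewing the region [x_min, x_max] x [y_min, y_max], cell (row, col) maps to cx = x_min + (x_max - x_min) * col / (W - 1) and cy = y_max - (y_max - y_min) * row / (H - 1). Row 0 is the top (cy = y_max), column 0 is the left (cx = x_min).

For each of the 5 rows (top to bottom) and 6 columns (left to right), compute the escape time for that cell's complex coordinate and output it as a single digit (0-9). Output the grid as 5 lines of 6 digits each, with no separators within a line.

Answer: 222222
334445
567999
999999
567999

Derivation:
(row=0, col=0): c = -1.0700 + 1.3700i → escape time 2
(row=0, col=1): c = -0.9180 + 1.3700i → escape time 2
(row=0, col=2): c = -0.7660 + 1.3700i → escape time 2
(row=0, col=3): c = -0.6140 + 1.3700i → escape time 2
(row=0, col=4): c = -0.4620 + 1.3700i → escape time 2
(row=0, col=5): c = -0.3100 + 1.3700i → escape time 2
(row=1, col=0): c = -1.0700 + 0.9175i → escape time 3
(row=1, col=1): c = -0.9180 + 0.9175i → escape time 3
(row=1, col=2): c = -0.7660 + 0.9175i → escape time 4
(row=1, col=3): c = -0.6140 + 0.9175i → escape time 4
(row=1, col=4): c = -0.4620 + 0.9175i → escape time 4
(row=1, col=5): c = -0.3100 + 0.9175i → escape time 5
(row=2, col=0): c = -1.0700 + 0.4650i → escape time 5
(row=2, col=1): c = -0.9180 + 0.4650i → escape time 6
(row=2, col=2): c = -0.7660 + 0.4650i → escape time 7
(row=2, col=3): c = -0.6140 + 0.4650i → escape time 9
(row=2, col=4): c = -0.4620 + 0.4650i → escape time 9
(row=2, col=5): c = -0.3100 + 0.4650i → escape time 9
(row=3, col=0): c = -1.0700 + 0.0125i → escape time 9
(row=3, col=1): c = -0.9180 + 0.0125i → escape time 9
(row=3, col=2): c = -0.7660 + 0.0125i → escape time 9
(row=3, col=3): c = -0.6140 + 0.0125i → escape time 9
(row=3, col=4): c = -0.4620 + 0.0125i → escape time 9
(row=3, col=5): c = -0.3100 + 0.0125i → escape time 9
(row=4, col=0): c = -1.0700 + -0.4400i → escape time 5
(row=4, col=1): c = -0.9180 + -0.4400i → escape time 6
(row=4, col=2): c = -0.7660 + -0.4400i → escape time 7
(row=4, col=3): c = -0.6140 + -0.4400i → escape time 9
(row=4, col=4): c = -0.4620 + -0.4400i → escape time 9
(row=4, col=5): c = -0.3100 + -0.4400i → escape time 9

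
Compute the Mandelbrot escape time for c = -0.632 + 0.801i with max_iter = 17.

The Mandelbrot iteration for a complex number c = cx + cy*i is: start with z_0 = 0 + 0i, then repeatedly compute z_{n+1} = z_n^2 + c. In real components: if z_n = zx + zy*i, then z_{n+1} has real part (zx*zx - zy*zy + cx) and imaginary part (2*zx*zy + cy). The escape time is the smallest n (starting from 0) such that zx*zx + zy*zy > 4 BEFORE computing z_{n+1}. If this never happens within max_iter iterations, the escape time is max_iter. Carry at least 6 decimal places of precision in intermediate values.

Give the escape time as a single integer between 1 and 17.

Answer: 4

Derivation:
z_0 = 0 + 0i, c = -0.6320 + 0.8010i
Iter 1: z = -0.6320 + 0.8010i, |z|^2 = 1.0410
Iter 2: z = -0.8742 + -0.2115i, |z|^2 = 0.8089
Iter 3: z = 0.0875 + 1.1707i, |z|^2 = 1.3782
Iter 4: z = -1.9949 + 1.0058i, |z|^2 = 4.9913
Escaped at iteration 4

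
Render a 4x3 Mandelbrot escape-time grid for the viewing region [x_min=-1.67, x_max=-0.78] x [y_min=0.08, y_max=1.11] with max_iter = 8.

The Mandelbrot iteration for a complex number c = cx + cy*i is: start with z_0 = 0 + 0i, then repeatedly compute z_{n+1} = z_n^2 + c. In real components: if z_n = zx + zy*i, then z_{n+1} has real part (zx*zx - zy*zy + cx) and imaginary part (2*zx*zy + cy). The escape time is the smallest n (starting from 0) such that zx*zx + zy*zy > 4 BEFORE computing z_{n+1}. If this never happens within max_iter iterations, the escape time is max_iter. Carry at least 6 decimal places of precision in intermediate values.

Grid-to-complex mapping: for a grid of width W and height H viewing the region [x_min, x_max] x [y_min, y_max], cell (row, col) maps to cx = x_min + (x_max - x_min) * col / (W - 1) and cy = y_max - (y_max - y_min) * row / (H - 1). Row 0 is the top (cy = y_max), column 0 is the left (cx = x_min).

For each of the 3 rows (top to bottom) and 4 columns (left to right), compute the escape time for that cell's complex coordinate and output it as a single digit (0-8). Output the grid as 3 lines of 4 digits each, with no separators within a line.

Answer: 1233
3345
6888

Derivation:
(row=0, col=0): c = -1.6700 + 1.1100i → escape time 1
(row=0, col=1): c = -1.3733 + 1.1100i → escape time 2
(row=0, col=2): c = -1.0767 + 1.1100i → escape time 3
(row=0, col=3): c = -0.7800 + 1.1100i → escape time 3
(row=1, col=0): c = -1.6700 + 0.5950i → escape time 3
(row=1, col=1): c = -1.3733 + 0.5950i → escape time 3
(row=1, col=2): c = -1.0767 + 0.5950i → escape time 4
(row=1, col=3): c = -0.7800 + 0.5950i → escape time 5
(row=2, col=0): c = -1.6700 + 0.0800i → escape time 6
(row=2, col=1): c = -1.3733 + 0.0800i → escape time 8
(row=2, col=2): c = -1.0767 + 0.0800i → escape time 8
(row=2, col=3): c = -0.7800 + 0.0800i → escape time 8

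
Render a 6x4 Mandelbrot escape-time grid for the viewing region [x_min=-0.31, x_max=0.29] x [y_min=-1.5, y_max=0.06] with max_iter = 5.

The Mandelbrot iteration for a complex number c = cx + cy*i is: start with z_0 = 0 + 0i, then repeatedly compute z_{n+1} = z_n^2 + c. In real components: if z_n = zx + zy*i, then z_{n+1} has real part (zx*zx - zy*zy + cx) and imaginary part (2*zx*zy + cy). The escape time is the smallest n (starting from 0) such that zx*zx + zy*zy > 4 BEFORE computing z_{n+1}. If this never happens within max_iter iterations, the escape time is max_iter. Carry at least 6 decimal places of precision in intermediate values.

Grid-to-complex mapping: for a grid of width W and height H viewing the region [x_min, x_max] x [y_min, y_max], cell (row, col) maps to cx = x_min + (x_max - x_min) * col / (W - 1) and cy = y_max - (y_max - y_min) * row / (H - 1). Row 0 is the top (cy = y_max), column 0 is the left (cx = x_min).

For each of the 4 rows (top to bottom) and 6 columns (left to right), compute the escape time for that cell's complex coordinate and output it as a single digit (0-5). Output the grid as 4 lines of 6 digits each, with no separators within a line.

Answer: 555555
555555
555544
222222

Derivation:
(row=0, col=0): c = -0.3100 + 0.0600i → escape time 5
(row=0, col=1): c = -0.1900 + 0.0600i → escape time 5
(row=0, col=2): c = -0.0700 + 0.0600i → escape time 5
(row=0, col=3): c = 0.0500 + 0.0600i → escape time 5
(row=0, col=4): c = 0.1700 + 0.0600i → escape time 5
(row=0, col=5): c = 0.2900 + 0.0600i → escape time 5
(row=1, col=0): c = -0.3100 + -0.4600i → escape time 5
(row=1, col=1): c = -0.1900 + -0.4600i → escape time 5
(row=1, col=2): c = -0.0700 + -0.4600i → escape time 5
(row=1, col=3): c = 0.0500 + -0.4600i → escape time 5
(row=1, col=4): c = 0.1700 + -0.4600i → escape time 5
(row=1, col=5): c = 0.2900 + -0.4600i → escape time 5
(row=2, col=0): c = -0.3100 + -0.9800i → escape time 5
(row=2, col=1): c = -0.1900 + -0.9800i → escape time 5
(row=2, col=2): c = -0.0700 + -0.9800i → escape time 5
(row=2, col=3): c = 0.0500 + -0.9800i → escape time 5
(row=2, col=4): c = 0.1700 + -0.9800i → escape time 4
(row=2, col=5): c = 0.2900 + -0.9800i → escape time 4
(row=3, col=0): c = -0.3100 + -1.5000i → escape time 2
(row=3, col=1): c = -0.1900 + -1.5000i → escape time 2
(row=3, col=2): c = -0.0700 + -1.5000i → escape time 2
(row=3, col=3): c = 0.0500 + -1.5000i → escape time 2
(row=3, col=4): c = 0.1700 + -1.5000i → escape time 2
(row=3, col=5): c = 0.2900 + -1.5000i → escape time 2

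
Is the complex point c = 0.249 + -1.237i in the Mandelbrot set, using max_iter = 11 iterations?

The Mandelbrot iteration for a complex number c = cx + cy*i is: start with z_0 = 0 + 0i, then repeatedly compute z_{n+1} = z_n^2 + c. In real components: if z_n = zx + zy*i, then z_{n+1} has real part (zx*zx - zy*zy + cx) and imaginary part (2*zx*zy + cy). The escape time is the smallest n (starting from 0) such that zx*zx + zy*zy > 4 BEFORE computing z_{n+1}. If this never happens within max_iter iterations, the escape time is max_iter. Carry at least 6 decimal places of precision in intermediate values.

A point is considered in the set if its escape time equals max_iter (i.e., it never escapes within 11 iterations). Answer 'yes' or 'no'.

z_0 = 0 + 0i, c = 0.2490 + -1.2370i
Iter 1: z = 0.2490 + -1.2370i, |z|^2 = 1.5922
Iter 2: z = -1.2192 + -1.8530i, |z|^2 = 4.9201
Escaped at iteration 2

Answer: no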